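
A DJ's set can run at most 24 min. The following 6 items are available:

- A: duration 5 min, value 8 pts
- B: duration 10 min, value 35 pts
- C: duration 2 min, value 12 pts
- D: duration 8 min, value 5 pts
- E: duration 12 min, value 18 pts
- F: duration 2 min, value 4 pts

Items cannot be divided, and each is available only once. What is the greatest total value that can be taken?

65 pts

Check high-value combinations within 24 min:
- B+C+E: duration 10+2+12=24, value 35+12+18=65
- A+B+C+F: duration 5+10+2+2=19, value 8+35+12+4=59
- B+E+F: duration 10+12+2=24, value 35+18+4=57
- B+C+D+F: duration 10+2+8+2=22, value 35+12+5+4=56
- A+B+C: duration 5+10+2=17, value 8+35+12=55
Best: 65 pts.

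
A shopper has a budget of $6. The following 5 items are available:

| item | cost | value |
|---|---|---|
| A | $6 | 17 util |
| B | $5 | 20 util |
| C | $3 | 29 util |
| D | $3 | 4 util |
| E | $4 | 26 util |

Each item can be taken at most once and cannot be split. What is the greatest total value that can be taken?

33 util

Check high-value combinations within $6:
- C+D: cost 3+3=6, value 29+4=33
- C: cost 3, value 29
- E: cost 4, value 26
- B: cost 5, value 20
- A: cost 6, value 17
Best: 33 util.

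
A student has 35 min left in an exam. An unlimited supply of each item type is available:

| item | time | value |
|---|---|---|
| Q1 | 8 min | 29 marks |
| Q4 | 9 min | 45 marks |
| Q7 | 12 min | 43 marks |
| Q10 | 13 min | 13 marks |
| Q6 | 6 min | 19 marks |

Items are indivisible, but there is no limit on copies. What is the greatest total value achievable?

Best value-per-unit is Q4 at 45/9; filling with it alone gives 3×45 = 135.
Optimal mix: 1×Q1 + 3×Q4 → time 35, value 164.

164 marks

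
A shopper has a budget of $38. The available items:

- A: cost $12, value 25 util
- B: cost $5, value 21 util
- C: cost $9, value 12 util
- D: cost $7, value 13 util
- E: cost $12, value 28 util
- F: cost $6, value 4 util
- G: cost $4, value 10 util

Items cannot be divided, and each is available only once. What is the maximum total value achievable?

87 util

This is a 0/1 knapsack; check combinations near the capacity.
- A+B+D+E: cost 12+5+7+12=36, value 25+21+13+28=87
- A+B+C+E: cost 12+5+9+12=38, value 25+21+12+28=86
- A+B+E+G: cost 12+5+12+4=33, value 25+21+28+10=84
- B+C+D+E+G: cost 5+9+7+12+4=37, value 21+12+13+28+10=84
- A+B+C+D+G: cost 12+5+9+7+4=37, value 25+21+12+13+10=81
Best: 87 util.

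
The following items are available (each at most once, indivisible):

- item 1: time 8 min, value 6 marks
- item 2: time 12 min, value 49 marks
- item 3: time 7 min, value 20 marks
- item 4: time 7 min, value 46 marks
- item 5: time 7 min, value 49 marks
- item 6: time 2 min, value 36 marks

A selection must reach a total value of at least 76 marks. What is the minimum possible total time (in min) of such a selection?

9

Subsets with value ≥ 76, sorted by total time:
- item 5+item 6: time 9, value 85
- item 4+item 6: time 9, value 82
- item 4+item 5: time 14, value 95
- item 2+item 6: time 14, value 85
Minimum time: 9 min.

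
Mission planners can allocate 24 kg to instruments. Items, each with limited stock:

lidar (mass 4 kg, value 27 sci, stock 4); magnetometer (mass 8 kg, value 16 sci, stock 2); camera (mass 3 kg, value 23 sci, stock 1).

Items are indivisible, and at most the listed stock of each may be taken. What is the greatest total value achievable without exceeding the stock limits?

131 sci

Best selections within mass 24 and stock limits:
- 4×lidar + 1×camera: mass 19, value 131
- 4×lidar + 1×magnetometer: mass 24, value 124
- 3×lidar + 1×magnetometer + 1×camera: mass 23, value 120
Best: 131 sci.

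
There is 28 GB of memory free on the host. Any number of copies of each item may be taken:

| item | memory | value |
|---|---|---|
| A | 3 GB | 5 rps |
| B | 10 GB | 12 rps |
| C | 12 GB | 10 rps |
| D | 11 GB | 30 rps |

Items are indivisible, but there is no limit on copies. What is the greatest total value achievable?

70 rps

Best value-per-unit is D at 30/11; filling with it alone gives 2×30 = 60.
Optimal mix: 2×A + 2×D → memory 28, value 70.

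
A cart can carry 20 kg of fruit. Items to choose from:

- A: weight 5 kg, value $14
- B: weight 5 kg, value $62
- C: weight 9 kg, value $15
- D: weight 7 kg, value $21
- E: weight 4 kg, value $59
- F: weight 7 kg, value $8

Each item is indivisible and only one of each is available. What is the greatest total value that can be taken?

$142

This is a 0/1 knapsack; check combinations near the capacity.
- B+D+E: weight 5+7+4=16, value 62+21+59=142
- B+C+E: weight 5+9+4=18, value 62+15+59=136
- A+B+E: weight 5+5+4=14, value 14+62+59=135
- B+E+F: weight 5+4+7=16, value 62+59+8=129
- B+E: weight 5+4=9, value 62+59=121
Best: $142.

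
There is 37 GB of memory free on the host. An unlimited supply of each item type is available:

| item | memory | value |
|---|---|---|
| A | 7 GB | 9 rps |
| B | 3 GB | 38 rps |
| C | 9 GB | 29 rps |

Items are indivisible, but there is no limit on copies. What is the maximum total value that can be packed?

456 rps

Best value-per-unit is B at 38/3, and filling with it alone uses memory 12×3=36. No mix of the others beats 12×38 = 456.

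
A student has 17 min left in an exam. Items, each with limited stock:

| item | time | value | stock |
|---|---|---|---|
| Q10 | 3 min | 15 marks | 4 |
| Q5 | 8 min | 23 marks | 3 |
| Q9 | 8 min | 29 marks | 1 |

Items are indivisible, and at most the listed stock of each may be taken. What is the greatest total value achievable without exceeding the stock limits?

74 marks

Top feasible selections:
- 3×Q10 + 1×Q9: time 17, value 74
- 3×Q10 + 1×Q5: time 17, value 68
- 4×Q10: time 12, value 60
Best: 74 marks.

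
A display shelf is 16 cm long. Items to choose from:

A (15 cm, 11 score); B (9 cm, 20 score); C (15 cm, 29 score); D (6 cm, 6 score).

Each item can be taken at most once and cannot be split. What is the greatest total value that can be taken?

Check high-value combinations within 16 cm:
- C: length 15, value 29
- B+D: length 9+6=15, value 20+6=26
- B: length 9, value 20
- A: length 15, value 11
- D: length 6, value 6
Best: 29 score.

29 score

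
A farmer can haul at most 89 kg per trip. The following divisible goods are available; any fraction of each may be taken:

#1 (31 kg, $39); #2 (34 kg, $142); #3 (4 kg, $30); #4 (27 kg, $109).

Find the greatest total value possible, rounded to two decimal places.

Take in order of value per unit:
- #3 (30/4 per unit): all 4 → value 30, running total 30.00
- #2 (142/34 per unit): all 34 → value 142, running total 172.00
- #4 (109/27 per unit): all 27 → value 109, running total 281.00
- #1 (39/31 per unit): 24 of 31 → value 24×39/31 = 30.1935, running total 311.19
Total 311.19.

311.19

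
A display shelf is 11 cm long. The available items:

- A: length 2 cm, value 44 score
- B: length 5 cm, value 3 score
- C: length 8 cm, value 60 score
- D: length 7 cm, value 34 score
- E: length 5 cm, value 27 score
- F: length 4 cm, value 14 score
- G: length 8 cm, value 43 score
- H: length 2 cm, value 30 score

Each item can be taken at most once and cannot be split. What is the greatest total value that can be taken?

108 score

This is a 0/1 knapsack; check combinations near the capacity.
- A+D+H: length 2+7+2=11, value 44+34+30=108
- A+C: length 2+8=10, value 44+60=104
- A+E+H: length 2+5+2=9, value 44+27+30=101
Best: 108 score.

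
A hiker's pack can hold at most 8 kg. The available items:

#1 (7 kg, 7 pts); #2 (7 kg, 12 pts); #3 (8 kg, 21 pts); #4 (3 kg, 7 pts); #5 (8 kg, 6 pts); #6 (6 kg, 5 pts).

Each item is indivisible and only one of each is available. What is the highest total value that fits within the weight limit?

Check high-value combinations within 8 kg:
- #3: weight 8, value 21
- #2: weight 7, value 12
- #4: weight 3, value 7
Best: 21 pts.

21 pts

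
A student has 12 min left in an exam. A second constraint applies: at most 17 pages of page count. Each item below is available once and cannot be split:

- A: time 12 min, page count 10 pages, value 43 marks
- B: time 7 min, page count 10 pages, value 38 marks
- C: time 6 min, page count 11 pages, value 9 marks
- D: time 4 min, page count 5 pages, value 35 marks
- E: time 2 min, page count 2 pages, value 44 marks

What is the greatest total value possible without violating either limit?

Feasible sets respecting both limits:
- B+E: time 9, page count 12, value 82
- D+E: time 6, page count 7, value 79
- B+D: time 11, page count 15, value 73
- C+E: time 8, page count 13, value 53
Best: 82 marks.

82 marks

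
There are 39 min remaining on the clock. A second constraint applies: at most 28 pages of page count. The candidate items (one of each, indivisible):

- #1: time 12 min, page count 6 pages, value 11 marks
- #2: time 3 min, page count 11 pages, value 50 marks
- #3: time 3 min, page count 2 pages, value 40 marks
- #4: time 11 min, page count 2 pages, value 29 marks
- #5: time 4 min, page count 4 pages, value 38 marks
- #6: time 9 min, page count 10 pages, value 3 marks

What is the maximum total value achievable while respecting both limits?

Feasible sets respecting both limits:
- #1+#2+#3+#4+#5: time 33, page count 25, value 168
- #2+#3+#4+#5: time 21, page count 19, value 157
- #1+#2+#3+#5: time 22, page count 23, value 139
Best: 168 marks.

168 marks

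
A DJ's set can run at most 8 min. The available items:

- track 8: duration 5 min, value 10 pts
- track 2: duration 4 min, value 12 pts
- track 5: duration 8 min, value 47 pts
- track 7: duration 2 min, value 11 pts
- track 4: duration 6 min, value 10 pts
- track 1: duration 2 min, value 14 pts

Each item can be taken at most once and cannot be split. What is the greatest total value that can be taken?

Check high-value combinations within 8 min:
- track 5: duration 8, value 47
- track 2+track 7+track 1: duration 4+2+2=8, value 12+11+14=37
- track 2+track 1: duration 4+2=6, value 12+14=26
- track 7+track 1: duration 2+2=4, value 11+14=25
- track 8+track 1: duration 5+2=7, value 10+14=24
Best: 47 pts.

47 pts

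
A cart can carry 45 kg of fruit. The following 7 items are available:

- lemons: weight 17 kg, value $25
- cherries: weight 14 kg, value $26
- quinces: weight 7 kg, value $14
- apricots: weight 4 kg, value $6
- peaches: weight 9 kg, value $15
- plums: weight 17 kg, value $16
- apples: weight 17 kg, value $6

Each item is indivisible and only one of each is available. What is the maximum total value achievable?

$72

Check high-value combinations within 45 kg:
- lemons+cherries+apricots+peaches: weight 17+14+4+9=44, value 25+26+6+15=72
- lemons+cherries+quinces+apricots: weight 17+14+7+4=42, value 25+26+14+6=71
- lemons+cherries+peaches: weight 17+14+9=40, value 25+26+15=66
- lemons+cherries+quinces: weight 17+14+7=38, value 25+26+14=65
- cherries+apricots+peaches+plums: weight 14+4+9+17=44, value 26+6+15+16=63
Best: $72.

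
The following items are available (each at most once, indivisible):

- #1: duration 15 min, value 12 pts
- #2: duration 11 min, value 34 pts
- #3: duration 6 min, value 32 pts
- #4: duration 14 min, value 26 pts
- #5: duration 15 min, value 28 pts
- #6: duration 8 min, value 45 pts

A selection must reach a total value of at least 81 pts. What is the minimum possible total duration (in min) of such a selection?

Subsets with value ≥ 81, sorted by total duration:
- #2+#3+#6: duration 25, value 111
- #3+#4+#6: duration 28, value 103
- #3+#5+#6: duration 29, value 105
Minimum duration: 25 min.

25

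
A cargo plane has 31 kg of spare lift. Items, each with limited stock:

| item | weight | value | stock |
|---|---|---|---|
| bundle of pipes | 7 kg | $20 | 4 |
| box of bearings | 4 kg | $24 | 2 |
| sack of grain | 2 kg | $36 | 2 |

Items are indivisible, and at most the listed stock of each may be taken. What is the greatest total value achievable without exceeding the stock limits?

Best selections within weight 31 and stock limits:
- 2×bundle of pipes + 2×box of bearings + 2×sack of grain: weight 26, value 160
- 3×bundle of pipes + 1×box of bearings + 2×sack of grain: weight 29, value 156
- 3×bundle of pipes + 2×box of bearings + 1×sack of grain: weight 31, value 144
- 1×bundle of pipes + 2×box of bearings + 2×sack of grain: weight 19, value 140
Best: $160.

$160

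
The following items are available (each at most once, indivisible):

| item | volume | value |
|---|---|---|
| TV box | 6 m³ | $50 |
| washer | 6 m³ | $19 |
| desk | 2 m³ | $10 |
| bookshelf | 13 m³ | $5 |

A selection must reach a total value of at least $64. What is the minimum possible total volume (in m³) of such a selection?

Subsets with value ≥ 64, sorted by total volume:
- TV box+washer: volume 12, value 69
- TV box+washer+desk: volume 14, value 79
- TV box+desk+bookshelf: volume 21, value 65
Minimum volume: 12 m³.

12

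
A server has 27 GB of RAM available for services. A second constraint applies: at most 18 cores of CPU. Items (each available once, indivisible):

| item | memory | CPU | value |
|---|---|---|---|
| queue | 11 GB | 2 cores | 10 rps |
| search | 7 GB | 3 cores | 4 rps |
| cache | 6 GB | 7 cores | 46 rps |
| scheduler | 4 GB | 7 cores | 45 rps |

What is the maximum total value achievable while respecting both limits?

101 rps

Feasible sets respecting both limits:
- queue+cache+scheduler: memory 21, CPU 16, value 101
- search+cache+scheduler: memory 17, CPU 17, value 95
- cache+scheduler: memory 10, CPU 14, value 91
- queue+search+cache: memory 24, CPU 12, value 60
Best: 101 rps.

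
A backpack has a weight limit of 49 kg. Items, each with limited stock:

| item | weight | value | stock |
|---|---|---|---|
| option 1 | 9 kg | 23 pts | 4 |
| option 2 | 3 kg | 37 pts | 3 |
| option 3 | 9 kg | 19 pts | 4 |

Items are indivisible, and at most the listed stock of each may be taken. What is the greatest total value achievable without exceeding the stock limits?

203 pts

Top feasible selections:
- 4×option 1 + 3×option 2: weight 45, value 203
- 3×option 1 + 3×option 2 + 1×option 3: weight 45, value 199
- 2×option 1 + 3×option 2 + 2×option 3: weight 45, value 195
Best: 203 pts.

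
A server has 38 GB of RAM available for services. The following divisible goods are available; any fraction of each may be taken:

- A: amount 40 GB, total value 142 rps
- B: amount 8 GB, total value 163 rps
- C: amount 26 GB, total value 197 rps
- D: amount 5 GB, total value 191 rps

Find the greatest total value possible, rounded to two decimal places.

543.42

Take in order of value per unit:
- D (191/5 per unit): all 5 → value 191, running total 191.00
- B (163/8 per unit): all 8 → value 163, running total 354.00
- C (197/26 per unit): 25 of 26 → value 25×197/26 = 189.4231, running total 543.42
Total 543.42.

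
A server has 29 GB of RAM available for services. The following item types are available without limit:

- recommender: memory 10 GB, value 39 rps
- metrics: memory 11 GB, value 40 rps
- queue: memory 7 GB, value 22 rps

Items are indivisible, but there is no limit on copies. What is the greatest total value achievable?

102 rps

Best value-per-unit is recommender at 39/10; filling with it alone gives 2×39 = 78.
Optimal mix: 2×metrics + 1×queue → memory 29, value 102.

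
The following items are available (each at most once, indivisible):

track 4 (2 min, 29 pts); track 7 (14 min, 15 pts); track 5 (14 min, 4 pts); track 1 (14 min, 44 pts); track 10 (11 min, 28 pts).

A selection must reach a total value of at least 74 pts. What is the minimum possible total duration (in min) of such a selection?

Subsets with value ≥ 74, sorted by total duration:
- track 4+track 1+track 10: duration 27, value 101
- track 4+track 7+track 1: duration 30, value 88
- track 4+track 5+track 1: duration 30, value 77
- track 7+track 1+track 10: duration 39, value 87
Minimum duration: 27 min.

27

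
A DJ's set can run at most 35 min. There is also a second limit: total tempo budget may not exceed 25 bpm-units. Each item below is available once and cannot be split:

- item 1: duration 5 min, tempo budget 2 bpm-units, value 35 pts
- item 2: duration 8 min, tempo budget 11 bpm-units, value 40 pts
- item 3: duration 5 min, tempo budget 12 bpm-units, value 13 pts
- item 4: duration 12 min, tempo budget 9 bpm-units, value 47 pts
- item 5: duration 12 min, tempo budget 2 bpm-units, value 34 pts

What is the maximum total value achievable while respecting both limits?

Feasible sets respecting both limits:
- item 1+item 3+item 4+item 5: duration 34, tempo budget 25, value 129
- item 1+item 2+item 4: duration 25, tempo budget 22, value 122
- item 2+item 4+item 5: duration 32, tempo budget 22, value 121
Best: 129 pts.

129 pts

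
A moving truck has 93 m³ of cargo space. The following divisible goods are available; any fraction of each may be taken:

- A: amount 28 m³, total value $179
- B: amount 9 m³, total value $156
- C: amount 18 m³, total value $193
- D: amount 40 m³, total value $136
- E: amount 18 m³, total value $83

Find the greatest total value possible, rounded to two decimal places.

Take in order of value per unit:
- B (156/9 per unit): all 9 → value 156, running total 156.00
- C (193/18 per unit): all 18 → value 193, running total 349.00
- A (179/28 per unit): all 28 → value 179, running total 528.00
- E (83/18 per unit): all 18 → value 83, running total 611.00
- D (136/40 per unit): 20 of 40 → value 20×136/40 = 68.0000, running total 679.00
Total 679.00.

679.00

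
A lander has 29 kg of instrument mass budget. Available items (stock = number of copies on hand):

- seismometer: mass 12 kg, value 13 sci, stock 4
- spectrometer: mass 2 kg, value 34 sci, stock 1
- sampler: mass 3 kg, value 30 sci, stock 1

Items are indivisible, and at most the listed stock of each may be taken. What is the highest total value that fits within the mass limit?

90 sci

Top feasible selections:
- 2×seismometer + 1×spectrometer + 1×sampler: mass 29, value 90
- 1×seismometer + 1×spectrometer + 1×sampler: mass 17, value 77
- 1×spectrometer + 1×sampler: mass 5, value 64
- 2×seismometer + 1×spectrometer: mass 26, value 60
Best: 90 sci.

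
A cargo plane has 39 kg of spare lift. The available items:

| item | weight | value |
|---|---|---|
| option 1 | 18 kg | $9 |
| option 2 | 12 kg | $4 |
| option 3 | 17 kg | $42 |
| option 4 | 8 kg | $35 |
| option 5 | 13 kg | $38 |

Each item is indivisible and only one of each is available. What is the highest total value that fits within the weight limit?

This is a 0/1 knapsack; check combinations near the capacity.
- option 3+option 4+option 5: weight 17+8+13=38, value 42+35+38=115
- option 1+option 4+option 5: weight 18+8+13=39, value 9+35+38=82
- option 2+option 3+option 4: weight 12+17+8=37, value 4+42+35=81
- option 3+option 5: weight 17+13=30, value 42+38=80
Best: $115.

$115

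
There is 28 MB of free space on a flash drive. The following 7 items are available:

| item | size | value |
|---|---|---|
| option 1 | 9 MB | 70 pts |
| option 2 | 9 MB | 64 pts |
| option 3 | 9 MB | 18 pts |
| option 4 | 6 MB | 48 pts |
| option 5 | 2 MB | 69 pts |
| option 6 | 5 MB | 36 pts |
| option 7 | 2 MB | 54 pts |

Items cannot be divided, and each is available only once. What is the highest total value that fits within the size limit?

305 pts

Check high-value combinations within 28 MB:
- option 1+option 2+option 4+option 5+option 7: size 9+9+6+2+2=28, value 70+64+48+69+54=305
- option 1+option 2+option 5+option 6+option 7: size 9+9+2+5+2=27, value 70+64+69+36+54=293
- option 1+option 4+option 5+option 6+option 7: size 9+6+2+5+2=24, value 70+48+69+36+54=277
- option 2+option 4+option 5+option 6+option 7: size 9+6+2+5+2=24, value 64+48+69+36+54=271
Best: 305 pts.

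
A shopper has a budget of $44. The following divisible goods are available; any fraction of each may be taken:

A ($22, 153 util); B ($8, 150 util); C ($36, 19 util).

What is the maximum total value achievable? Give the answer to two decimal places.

Take in order of value per unit:
- B (150/8 per unit): all 8 → value 150, running total 150.00
- A (153/22 per unit): all 22 → value 153, running total 303.00
- C (19/36 per unit): 14 of 36 → value 14×19/36 = 7.3889, running total 310.39
Total 310.39.

310.39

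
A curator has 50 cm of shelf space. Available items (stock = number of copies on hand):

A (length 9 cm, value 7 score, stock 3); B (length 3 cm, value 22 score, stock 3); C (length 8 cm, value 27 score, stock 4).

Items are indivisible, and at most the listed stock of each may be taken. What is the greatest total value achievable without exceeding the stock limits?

181 score

Best selections within length 50 and stock limits:
- 1×A + 3×B + 4×C: length 50, value 181
- 3×B + 4×C: length 41, value 174
- 1×A + 2×B + 4×C: length 47, value 159
Best: 181 score.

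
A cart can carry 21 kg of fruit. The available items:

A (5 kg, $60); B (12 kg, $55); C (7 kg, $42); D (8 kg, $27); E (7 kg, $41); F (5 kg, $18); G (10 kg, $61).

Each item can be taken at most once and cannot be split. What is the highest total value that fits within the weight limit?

Check high-value combinations within 21 kg:
- A+C+E: weight 5+7+7=19, value 60+42+41=143
- A+F+G: weight 5+5+10=20, value 60+18+61=139
- A+C+D: weight 5+7+8=20, value 60+42+27=129
- A+D+E: weight 5+8+7=20, value 60+27+41=128
Best: $143.

$143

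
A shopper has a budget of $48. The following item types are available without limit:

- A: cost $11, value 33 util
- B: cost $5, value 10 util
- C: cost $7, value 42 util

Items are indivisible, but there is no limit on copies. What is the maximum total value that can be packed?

262 util

Best value-per-unit is C at 42/7; filling with it alone gives 6×42 = 252.
Optimal mix: 1×B + 6×C → cost 47, value 262.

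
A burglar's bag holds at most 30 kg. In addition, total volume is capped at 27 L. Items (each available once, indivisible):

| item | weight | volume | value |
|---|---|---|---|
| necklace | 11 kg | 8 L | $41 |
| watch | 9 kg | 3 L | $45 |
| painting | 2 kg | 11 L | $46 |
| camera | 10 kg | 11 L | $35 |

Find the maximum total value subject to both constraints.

$132

Feasible sets respecting both limits:
- necklace+watch+painting: weight 22, volume 22, value 132
- watch+painting+camera: weight 21, volume 25, value 126
- necklace+watch+camera: weight 30, volume 22, value 121
Best: $132.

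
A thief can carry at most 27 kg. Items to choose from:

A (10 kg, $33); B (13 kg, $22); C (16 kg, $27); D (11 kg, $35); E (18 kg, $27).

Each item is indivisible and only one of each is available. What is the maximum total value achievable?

This is a 0/1 knapsack; check combinations near the capacity.
- A+D: weight 10+11=21, value 33+35=68
- C+D: weight 16+11=27, value 27+35=62
- A+C: weight 10+16=26, value 33+27=60
- B+D: weight 13+11=24, value 22+35=57
Best: $68.

$68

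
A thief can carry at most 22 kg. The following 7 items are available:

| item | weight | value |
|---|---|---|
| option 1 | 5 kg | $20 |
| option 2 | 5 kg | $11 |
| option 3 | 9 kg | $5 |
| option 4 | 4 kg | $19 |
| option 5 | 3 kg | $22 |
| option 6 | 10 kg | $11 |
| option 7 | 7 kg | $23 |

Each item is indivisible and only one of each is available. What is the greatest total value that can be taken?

$84

Check high-value combinations within 22 kg:
- option 1+option 4+option 5+option 7: weight 5+4+3+7=19, value 20+19+22+23=84
- option 1+option 2+option 5+option 7: weight 5+5+3+7=20, value 20+11+22+23=76
- option 2+option 4+option 5+option 7: weight 5+4+3+7=19, value 11+19+22+23=75
- option 1+option 2+option 4+option 7: weight 5+5+4+7=21, value 20+11+19+23=73
Best: $84.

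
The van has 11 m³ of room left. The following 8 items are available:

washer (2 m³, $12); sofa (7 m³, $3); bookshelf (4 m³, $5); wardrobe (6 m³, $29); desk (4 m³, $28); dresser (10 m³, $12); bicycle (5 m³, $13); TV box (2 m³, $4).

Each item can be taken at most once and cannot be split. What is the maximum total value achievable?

$57

Check high-value combinations within 11 m³:
- wardrobe+desk: volume 6+4=10, value 29+28=57
- washer+desk+bicycle: volume 2+4+5=11, value 12+28+13=53
- washer+bookshelf+desk: volume 2+4+4=10, value 12+5+28=45
Best: $57.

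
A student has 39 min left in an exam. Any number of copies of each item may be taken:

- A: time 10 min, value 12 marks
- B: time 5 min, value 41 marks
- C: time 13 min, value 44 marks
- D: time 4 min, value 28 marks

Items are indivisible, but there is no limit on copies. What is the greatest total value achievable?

Best value-per-unit is B at 41/5; filling with it alone gives 7×41 = 287.
Optimal mix: 7×B + 1×D → time 39, value 315.

315 marks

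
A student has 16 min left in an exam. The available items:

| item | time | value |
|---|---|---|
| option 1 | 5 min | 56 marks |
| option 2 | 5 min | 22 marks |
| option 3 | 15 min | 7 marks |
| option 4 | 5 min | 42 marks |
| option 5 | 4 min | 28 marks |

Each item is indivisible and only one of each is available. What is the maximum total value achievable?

126 marks

Check high-value combinations within 16 min:
- option 1+option 4+option 5: time 5+5+4=14, value 56+42+28=126
- option 1+option 2+option 4: time 5+5+5=15, value 56+22+42=120
- option 1+option 2+option 5: time 5+5+4=14, value 56+22+28=106
Best: 126 marks.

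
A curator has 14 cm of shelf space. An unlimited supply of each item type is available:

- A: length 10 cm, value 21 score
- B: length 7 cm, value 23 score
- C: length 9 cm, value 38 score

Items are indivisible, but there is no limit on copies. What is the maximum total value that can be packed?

Best value-per-unit is C at 38/9; filling with it alone gives 1×38 = 38.
Optimal mix: 2×B → length 14, value 46.

46 score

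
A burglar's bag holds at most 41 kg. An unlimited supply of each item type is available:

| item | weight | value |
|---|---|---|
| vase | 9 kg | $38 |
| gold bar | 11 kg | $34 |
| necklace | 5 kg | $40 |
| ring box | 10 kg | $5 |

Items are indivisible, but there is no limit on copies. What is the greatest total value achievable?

Best value-per-unit is necklace at 40/5, and filling with it alone uses weight 8×5=40. No mix of the others beats 8×40 = 320.

$320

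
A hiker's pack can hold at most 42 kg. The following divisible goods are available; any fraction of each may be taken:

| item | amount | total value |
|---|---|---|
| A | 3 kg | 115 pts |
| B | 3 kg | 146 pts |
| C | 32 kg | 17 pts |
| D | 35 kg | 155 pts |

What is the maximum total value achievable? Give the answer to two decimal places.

Take in order of value per unit:
- B (146/3 per unit): all 3 → value 146, running total 146.00
- A (115/3 per unit): all 3 → value 115, running total 261.00
- D (155/35 per unit): all 35 → value 155, running total 416.00
- C (17/32 per unit): 1 of 32 → value 1×17/32 = 0.5313, running total 416.53
Total 416.53.

416.53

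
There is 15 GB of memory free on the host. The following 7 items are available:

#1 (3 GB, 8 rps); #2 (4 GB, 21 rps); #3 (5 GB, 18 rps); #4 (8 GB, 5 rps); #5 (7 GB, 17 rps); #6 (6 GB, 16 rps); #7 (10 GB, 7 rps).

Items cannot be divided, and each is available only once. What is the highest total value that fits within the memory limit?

55 rps

Check high-value combinations within 15 GB:
- #2+#3+#6: memory 4+5+6=15, value 21+18+16=55
- #1+#2+#3: memory 3+4+5=12, value 8+21+18=47
- #1+#2+#5: memory 3+4+7=14, value 8+21+17=46
Best: 55 rps.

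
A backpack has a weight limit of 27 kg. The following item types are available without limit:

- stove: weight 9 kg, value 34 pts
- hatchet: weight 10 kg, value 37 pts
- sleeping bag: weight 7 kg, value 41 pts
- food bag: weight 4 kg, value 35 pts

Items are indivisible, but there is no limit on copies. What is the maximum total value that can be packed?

Best value-per-unit is food bag at 35/4; filling with it alone gives 6×35 = 210.
Optimal mix: 1×sleeping bag + 5×food bag → weight 27, value 216.

216 pts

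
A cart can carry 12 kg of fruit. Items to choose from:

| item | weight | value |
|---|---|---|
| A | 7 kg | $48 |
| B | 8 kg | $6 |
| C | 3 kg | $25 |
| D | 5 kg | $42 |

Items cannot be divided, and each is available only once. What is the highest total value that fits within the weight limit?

Check high-value combinations within 12 kg:
- A+D: weight 7+5=12, value 48+42=90
- A+C: weight 7+3=10, value 48+25=73
- C+D: weight 3+5=8, value 25+42=67
- A: weight 7, value 48
Best: $90.

$90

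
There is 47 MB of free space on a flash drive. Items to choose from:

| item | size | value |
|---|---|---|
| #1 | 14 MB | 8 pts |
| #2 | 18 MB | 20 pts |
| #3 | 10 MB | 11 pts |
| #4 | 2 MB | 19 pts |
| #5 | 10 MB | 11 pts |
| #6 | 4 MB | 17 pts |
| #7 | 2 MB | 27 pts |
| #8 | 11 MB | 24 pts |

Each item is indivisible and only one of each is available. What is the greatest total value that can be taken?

Check high-value combinations within 47 MB:
- #2+#3+#4+#6+#7+#8: size 18+10+2+4+2+11=47, value 20+11+19+17+27+24=118
- #2+#4+#5+#6+#7+#8: size 18+2+10+4+2+11=47, value 20+19+11+17+27+24=118
- #3+#4+#5+#6+#7+#8: size 10+2+10+4+2+11=39, value 11+19+11+17+27+24=109
Best: 118 pts.

118 pts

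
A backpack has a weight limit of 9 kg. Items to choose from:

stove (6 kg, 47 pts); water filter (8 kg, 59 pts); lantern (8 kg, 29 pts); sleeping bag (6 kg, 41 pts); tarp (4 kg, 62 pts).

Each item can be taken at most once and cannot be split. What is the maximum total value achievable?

62 pts

This is a 0/1 knapsack; check combinations near the capacity.
- tarp: weight 4, value 62
- water filter: weight 8, value 59
- stove: weight 6, value 47
- sleeping bag: weight 6, value 41
Best: 62 pts.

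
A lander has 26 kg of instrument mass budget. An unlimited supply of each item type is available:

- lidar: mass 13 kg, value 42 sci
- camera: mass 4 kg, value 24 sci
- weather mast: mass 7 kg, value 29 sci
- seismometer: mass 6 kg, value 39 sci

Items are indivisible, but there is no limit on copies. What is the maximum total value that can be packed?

Best value-per-unit is seismometer at 39/6; filling with it alone gives 4×39 = 156.
Optimal mix: 2×camera + 3×seismometer → mass 26, value 165.

165 sci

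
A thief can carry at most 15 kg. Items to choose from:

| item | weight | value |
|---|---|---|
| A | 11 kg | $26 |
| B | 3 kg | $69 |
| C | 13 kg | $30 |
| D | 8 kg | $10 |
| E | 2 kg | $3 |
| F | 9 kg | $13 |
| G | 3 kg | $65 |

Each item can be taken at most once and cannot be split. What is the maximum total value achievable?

This is a 0/1 knapsack; check combinations near the capacity.
- B+F+G: weight 3+9+3=15, value 69+13+65=147
- B+D+G: weight 3+8+3=14, value 69+10+65=144
- B+E+G: weight 3+2+3=8, value 69+3+65=137
Best: $147.

$147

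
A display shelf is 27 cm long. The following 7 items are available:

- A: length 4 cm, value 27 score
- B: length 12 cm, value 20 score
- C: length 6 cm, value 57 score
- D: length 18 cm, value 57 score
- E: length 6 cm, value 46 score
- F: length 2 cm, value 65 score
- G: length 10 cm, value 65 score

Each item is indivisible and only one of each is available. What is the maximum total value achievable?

Check high-value combinations within 27 cm:
- C+E+F+G: length 6+6+2+10=24, value 57+46+65+65=233
- A+C+F+G: length 4+6+2+10=22, value 27+57+65+65=214
- A+E+F+G: length 4+6+2+10=22, value 27+46+65+65=203
Best: 233 score.

233 score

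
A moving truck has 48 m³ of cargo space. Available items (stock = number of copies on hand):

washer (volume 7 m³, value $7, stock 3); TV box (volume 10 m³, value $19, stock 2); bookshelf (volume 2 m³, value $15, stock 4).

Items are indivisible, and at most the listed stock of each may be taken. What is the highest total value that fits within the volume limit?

Best selections within volume 48 and stock limits:
- 2×washer + 2×TV box + 4×bookshelf: volume 42, value 112
- 1×washer + 2×TV box + 4×bookshelf: volume 35, value 105
- 3×washer + 2×TV box + 3×bookshelf: volume 47, value 104
Best: $112.

$112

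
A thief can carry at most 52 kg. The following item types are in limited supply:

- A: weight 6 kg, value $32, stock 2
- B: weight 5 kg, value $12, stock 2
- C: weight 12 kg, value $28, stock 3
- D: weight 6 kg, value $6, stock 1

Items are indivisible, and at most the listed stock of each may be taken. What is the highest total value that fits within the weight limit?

Top feasible selections:
- 2×A + 2×B + 2×C + 1×D: weight 52, value 150
- 2×A + 3×C: weight 48, value 148
Best: $150.

$150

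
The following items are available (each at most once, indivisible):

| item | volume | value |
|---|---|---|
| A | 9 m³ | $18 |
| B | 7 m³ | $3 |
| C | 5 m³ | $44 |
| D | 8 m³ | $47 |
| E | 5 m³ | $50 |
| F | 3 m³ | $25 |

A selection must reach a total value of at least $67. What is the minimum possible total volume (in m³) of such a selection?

Subsets with value ≥ 67, sorted by total volume:
- E+F: volume 8, value 75
- C+F: volume 8, value 69
- C+E: volume 10, value 94
Minimum volume: 8 m³.

8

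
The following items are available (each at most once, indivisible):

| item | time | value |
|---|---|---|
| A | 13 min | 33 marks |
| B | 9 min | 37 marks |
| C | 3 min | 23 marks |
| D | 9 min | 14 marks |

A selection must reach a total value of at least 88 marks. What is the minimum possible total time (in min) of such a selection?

25

Subsets with value ≥ 88, sorted by total time:
- A+B+C: time 25, value 93
- A+B+C+D: time 34, value 107
Minimum time: 25 min.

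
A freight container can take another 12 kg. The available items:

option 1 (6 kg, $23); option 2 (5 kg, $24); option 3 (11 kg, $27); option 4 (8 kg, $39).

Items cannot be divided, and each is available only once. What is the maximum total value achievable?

$47

This is a 0/1 knapsack; check combinations near the capacity.
- option 1+option 2: weight 6+5=11, value 23+24=47
- option 4: weight 8, value 39
- option 3: weight 11, value 27
- option 2: weight 5, value 24
Best: $47.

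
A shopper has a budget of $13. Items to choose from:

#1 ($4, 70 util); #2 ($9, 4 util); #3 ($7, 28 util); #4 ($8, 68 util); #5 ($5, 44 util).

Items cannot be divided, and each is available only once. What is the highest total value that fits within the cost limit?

Check high-value combinations within $13:
- #1+#4: cost 4+8=12, value 70+68=138
- #1+#5: cost 4+5=9, value 70+44=114
- #4+#5: cost 8+5=13, value 68+44=112
- #1+#3: cost 4+7=11, value 70+28=98
Best: 138 util.

138 util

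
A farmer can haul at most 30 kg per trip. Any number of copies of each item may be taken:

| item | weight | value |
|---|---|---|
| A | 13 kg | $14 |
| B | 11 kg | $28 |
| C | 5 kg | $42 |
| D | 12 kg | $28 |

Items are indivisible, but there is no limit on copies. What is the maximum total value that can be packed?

$252

Best value-per-unit is C at 42/5, and filling with it alone uses weight 6×5=30. No mix of the others beats 6×42 = 252.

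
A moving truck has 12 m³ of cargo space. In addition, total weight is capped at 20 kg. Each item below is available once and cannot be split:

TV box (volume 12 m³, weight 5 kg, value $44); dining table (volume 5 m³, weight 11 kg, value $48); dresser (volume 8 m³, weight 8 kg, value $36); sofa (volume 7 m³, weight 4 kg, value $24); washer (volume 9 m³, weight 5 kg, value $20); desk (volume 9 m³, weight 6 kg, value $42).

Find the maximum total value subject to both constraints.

Feasible sets respecting both limits:
- dining table+sofa: volume 12, weight 15, value 72
- dining table: volume 5, weight 11, value 48
- TV box: volume 12, weight 5, value 44
Best: $72.

$72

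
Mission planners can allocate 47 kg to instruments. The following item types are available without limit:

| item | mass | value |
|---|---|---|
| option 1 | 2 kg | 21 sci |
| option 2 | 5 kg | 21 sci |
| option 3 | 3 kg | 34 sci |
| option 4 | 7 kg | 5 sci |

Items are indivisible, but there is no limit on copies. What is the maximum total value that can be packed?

Best value-per-unit is option 3 at 34/3; filling with it alone gives 15×34 = 510.
Optimal mix: 1×option 1 + 15×option 3 → mass 47, value 531.

531 sci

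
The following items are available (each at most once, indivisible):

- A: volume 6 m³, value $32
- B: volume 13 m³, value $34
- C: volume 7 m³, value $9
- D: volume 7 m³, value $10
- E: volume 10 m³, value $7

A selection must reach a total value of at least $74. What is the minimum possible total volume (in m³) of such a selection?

26

Subsets with value ≥ 74, sorted by total volume:
- A+B+D: volume 26, value 76
- A+B+C: volume 26, value 75
Minimum volume: 26 m³.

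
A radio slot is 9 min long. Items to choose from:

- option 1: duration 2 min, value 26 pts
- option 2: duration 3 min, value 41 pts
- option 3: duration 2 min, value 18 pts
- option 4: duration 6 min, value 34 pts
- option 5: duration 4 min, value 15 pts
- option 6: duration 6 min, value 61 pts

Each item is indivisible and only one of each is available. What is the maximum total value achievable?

This is a 0/1 knapsack; check combinations near the capacity.
- option 2+option 6: duration 3+6=9, value 41+61=102
- option 1+option 6: duration 2+6=8, value 26+61=87
- option 1+option 2+option 3: duration 2+3+2=7, value 26+41+18=85
- option 1+option 2+option 5: duration 2+3+4=9, value 26+41+15=82
- option 3+option 6: duration 2+6=8, value 18+61=79
Best: 102 pts.

102 pts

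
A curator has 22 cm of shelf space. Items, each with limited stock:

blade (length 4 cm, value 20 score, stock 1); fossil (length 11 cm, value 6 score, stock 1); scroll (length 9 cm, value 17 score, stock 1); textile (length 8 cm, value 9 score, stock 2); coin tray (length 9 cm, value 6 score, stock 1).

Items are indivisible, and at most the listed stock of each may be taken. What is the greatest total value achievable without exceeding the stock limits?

Top feasible selections:
- 1×blade + 1×scroll + 1×textile: length 21, value 46
- 1×blade + 1×scroll + 1×coin tray: length 22, value 43
- 1×blade + 2×textile: length 20, value 38
- 1×blade + 1×scroll: length 13, value 37
Best: 46 score.

46 score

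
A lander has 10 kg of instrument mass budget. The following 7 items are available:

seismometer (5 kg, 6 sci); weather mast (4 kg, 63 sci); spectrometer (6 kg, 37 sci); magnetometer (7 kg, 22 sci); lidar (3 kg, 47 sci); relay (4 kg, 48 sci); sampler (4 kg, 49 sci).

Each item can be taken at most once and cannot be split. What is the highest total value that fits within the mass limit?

This is a 0/1 knapsack; check combinations near the capacity.
- weather mast+sampler: mass 4+4=8, value 63+49=112
- weather mast+relay: mass 4+4=8, value 63+48=111
- weather mast+lidar: mass 4+3=7, value 63+47=110
- weather mast+spectrometer: mass 4+6=10, value 63+37=100
Best: 112 sci.

112 sci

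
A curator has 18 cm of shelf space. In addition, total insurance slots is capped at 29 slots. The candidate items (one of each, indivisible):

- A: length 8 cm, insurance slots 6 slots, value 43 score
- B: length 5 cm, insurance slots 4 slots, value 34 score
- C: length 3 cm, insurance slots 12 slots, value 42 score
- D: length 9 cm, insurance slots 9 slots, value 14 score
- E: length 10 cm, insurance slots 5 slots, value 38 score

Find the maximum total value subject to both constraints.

Feasible sets respecting both limits:
- A+B+C: length 16, insurance slots 22, value 119
- B+C+E: length 18, insurance slots 21, value 114
- B+C+D: length 17, insurance slots 25, value 90
- A+C: length 11, insurance slots 18, value 85
Best: 119 score.

119 score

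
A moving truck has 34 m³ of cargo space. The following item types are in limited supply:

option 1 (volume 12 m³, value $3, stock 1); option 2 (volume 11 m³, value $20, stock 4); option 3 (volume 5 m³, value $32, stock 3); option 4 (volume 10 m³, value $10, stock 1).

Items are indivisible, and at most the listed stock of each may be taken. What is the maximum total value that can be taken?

$116

Best selections within volume 34 and stock limits:
- 1×option 2 + 3×option 3: volume 26, value 116
- 3×option 3 + 1×option 4: volume 25, value 106
Best: $116.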